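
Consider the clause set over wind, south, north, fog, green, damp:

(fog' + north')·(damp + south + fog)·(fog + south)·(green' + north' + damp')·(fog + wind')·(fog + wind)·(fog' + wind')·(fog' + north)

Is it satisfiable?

Branch on fog: set fog = 0.
From the singleton clause (south), south = 1.
From the singleton clause (wind'), wind = 0.
That conflicts with the unit clause (wind).
Undo fog and try fog = 1.
From the singleton clause (north'), north = 0.
That conflicts with the unit clause (north).
Both values of fog lead to a conflict.
No assignment satisfies every clause.

No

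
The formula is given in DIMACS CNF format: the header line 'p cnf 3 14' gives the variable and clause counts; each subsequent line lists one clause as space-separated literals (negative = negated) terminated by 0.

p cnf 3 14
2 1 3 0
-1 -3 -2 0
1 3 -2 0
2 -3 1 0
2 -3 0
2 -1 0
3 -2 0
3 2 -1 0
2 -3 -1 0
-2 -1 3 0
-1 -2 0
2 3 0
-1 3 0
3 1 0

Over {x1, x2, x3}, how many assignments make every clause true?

1

There are 2^3 = 8 truth assignments over (x1, x2, x3).
Check each against the 14 clauses (columns in the order x1, x2, x3):
  F F F  ✗ fails (x2 ∨ x1 ∨ x3)
  F F T  ✗ fails (x2 ∨ ¬x3 ∨ x1)
  F T F  ✗ fails (x1 ∨ x3 ∨ ¬x2)
  F T T  ✓ satisfies all
  T F F  ✗ fails (x2 ∨ ¬x1)
  T F T  ✗ fails (x2 ∨ ¬x3)
  T T F  ✗ fails (x3 ∨ ¬x2)
  T T T  ✗ fails (¬x1 ∨ ¬x3 ∨ ¬x2)
1 of the 8 rows is a model.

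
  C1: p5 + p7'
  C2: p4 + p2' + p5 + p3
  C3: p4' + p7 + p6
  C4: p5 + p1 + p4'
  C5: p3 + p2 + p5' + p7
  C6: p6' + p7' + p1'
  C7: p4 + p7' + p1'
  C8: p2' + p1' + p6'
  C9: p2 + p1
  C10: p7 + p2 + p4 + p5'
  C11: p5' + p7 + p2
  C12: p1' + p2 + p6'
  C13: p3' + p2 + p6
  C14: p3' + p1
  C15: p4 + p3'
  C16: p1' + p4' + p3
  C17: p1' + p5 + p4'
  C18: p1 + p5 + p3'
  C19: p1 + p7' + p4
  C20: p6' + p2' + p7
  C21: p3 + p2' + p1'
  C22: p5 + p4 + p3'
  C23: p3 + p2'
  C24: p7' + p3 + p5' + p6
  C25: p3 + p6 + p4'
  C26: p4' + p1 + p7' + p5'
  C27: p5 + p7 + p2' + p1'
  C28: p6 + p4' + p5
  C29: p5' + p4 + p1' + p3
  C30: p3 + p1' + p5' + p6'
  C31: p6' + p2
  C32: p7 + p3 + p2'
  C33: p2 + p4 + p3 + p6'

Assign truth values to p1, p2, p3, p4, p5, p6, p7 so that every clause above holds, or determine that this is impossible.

Case p5 = 0:
Unit clause (p7') forces p7 = 0.
Case p4 = 0:
Unit clause (p3') forces p3 = 0.
Unit clause (p2') forces p2 = 0.
Unit clause (p1) forces p1 = 1.
Unit clause (p6') forces p6 = 0.
All clauses are satisfied.

p1=1; p2=0; p3=0; p4=0; p5=0; p6=0; p7=0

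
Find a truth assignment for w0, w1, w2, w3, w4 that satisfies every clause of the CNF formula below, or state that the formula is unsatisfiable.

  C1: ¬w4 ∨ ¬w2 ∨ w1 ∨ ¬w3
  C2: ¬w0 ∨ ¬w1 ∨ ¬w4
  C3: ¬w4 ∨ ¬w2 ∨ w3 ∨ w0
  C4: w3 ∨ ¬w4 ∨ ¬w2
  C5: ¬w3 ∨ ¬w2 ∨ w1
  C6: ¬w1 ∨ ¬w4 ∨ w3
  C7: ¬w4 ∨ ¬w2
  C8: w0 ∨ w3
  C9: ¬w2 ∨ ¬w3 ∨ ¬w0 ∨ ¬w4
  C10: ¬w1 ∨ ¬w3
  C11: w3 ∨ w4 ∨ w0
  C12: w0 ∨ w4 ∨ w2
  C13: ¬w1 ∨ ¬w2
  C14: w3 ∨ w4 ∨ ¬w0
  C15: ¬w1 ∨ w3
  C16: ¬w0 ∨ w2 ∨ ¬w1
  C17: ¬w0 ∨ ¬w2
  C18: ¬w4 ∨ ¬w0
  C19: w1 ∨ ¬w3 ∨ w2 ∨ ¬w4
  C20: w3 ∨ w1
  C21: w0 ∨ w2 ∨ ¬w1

w0: True; w1: False; w2: False; w3: True; w4: False

Branch on w4: set w4 = False.
Branch on w0: set w0 = True.
From the singleton clause (w3), w3 = True.
From the singleton clause (¬w1), w1 = False.
From the singleton clause (¬w2), w2 = False.
All clauses are satisfied.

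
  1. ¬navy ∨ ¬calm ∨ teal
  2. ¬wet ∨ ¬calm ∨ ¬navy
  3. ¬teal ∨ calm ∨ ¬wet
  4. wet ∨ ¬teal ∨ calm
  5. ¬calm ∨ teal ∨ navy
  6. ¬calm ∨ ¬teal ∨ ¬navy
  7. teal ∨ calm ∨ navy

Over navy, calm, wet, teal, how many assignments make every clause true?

4

There are 2^4 = 16 truth assignments over (navy, calm, wet, teal).
Check each against the 7 clauses (columns in the order navy, calm, wet, teal):
  F F F F  ✗ fails (teal ∨ calm ∨ navy)
  F F F T  ✗ fails (wet ∨ ¬teal ∨ calm)
  F F T F  ✗ fails (teal ∨ calm ∨ navy)
  F F T T  ✗ fails (¬teal ∨ calm ∨ ¬wet)
  F T F F  ✗ fails (¬calm ∨ teal ∨ navy)
  F T F T  ✓ satisfies all
  F T T F  ✗ fails (¬calm ∨ teal ∨ navy)
  F T T T  ✓ satisfies all
  T F F F  ✓ satisfies all
  T F F T  ✗ fails (wet ∨ ¬teal ∨ calm)
  T F T F  ✓ satisfies all
  T F T T  ✗ fails (¬teal ∨ calm ∨ ¬wet)
  T T F F  ✗ fails (¬navy ∨ ¬calm ∨ teal)
  T T F T  ✗ fails (¬calm ∨ ¬teal ∨ ¬navy)
  T T T F  ✗ fails (¬navy ∨ ¬calm ∨ teal)
  T T T T  ✗ fails (¬wet ∨ ¬calm ∨ ¬navy)
4 of the 16 rows are models.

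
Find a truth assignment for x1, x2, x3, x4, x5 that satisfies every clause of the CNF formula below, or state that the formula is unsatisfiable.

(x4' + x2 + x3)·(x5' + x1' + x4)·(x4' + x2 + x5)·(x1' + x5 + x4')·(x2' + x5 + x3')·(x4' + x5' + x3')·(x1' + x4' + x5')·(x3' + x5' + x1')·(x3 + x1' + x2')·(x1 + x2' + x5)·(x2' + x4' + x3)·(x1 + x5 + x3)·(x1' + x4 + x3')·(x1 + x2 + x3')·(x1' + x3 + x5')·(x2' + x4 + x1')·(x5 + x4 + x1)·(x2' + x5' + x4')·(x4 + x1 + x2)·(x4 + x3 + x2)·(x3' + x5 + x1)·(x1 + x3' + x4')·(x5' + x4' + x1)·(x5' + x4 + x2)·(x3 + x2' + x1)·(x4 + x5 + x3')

Suppose x4 = 0.
Suppose x5 = 1.
From the singleton clause (x1'), x1 = 0.
From the singleton clause (x2), x2 = 1.
From the singleton clause (x3), x3 = 1.
All clauses are satisfied.

x1 ↦ 0, x2 ↦ 1, x3 ↦ 1, x4 ↦ 0, x5 ↦ 1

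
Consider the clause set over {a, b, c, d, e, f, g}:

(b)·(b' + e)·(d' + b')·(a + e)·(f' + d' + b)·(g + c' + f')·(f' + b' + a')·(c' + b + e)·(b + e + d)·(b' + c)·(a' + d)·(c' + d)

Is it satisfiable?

Unit clause (b) forces b = 1.
Unit clause (e) forces e = 1.
Unit clause (d') forces d = 0.
Unit clause (c) forces c = 1.
That conflicts with the unit clause (c').
No assignment satisfies every clause.

No, unsatisfiable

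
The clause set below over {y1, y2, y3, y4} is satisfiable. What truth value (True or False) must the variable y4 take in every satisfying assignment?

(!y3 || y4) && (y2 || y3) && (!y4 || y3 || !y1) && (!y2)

Suppose y4 = false.
(!y3) alone gives y3 = false.
(y2) alone gives y2 = true.
But (!y2) is also a unit clause — contradiction.
So every satisfying assignment has y4 = True.

True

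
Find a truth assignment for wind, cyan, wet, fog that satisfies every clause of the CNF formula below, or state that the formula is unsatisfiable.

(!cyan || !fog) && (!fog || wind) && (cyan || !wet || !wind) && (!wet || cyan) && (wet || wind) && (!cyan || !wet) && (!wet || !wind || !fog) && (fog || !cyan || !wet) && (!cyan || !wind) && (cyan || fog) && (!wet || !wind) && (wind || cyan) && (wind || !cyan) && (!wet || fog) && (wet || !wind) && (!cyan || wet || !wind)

Try cyan = false.
From the singleton clause (!wet), wet = false.
From the singleton clause (wind), wind = true.
But (!wind) is also a unit clause — contradiction.
That branch fails; take cyan = true instead.
From the singleton clause (!fog), fog = false.
From the singleton clause (!wet), wet = false.
From the singleton clause (wind), wind = true.
But (!wind) is also a unit clause — contradiction.
Both values of cyan lead to a conflict.

UNSATISFIABLE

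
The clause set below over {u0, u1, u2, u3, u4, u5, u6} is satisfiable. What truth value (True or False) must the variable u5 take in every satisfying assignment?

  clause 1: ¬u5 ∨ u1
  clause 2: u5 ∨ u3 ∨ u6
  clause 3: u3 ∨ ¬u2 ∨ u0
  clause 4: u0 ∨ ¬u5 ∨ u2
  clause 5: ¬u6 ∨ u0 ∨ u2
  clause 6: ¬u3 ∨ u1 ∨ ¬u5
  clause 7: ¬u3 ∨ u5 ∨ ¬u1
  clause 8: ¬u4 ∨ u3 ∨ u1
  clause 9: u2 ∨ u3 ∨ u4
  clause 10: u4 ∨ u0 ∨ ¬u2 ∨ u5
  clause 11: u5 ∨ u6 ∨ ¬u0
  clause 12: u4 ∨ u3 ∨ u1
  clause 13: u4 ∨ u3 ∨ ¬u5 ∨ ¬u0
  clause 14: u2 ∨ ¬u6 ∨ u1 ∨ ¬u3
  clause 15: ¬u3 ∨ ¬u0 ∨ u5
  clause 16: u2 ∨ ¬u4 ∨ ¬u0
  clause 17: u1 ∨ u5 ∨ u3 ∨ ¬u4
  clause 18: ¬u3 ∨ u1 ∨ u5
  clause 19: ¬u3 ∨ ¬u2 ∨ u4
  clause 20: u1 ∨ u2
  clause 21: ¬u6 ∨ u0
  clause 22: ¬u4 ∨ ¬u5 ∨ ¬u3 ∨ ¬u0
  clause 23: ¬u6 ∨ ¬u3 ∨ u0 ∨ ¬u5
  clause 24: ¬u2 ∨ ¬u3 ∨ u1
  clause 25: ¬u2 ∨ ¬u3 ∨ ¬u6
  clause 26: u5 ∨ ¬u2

True

Suppose u5 = False.
The clause (¬u2) is unit, so u2 = False.
The clause (u1) is unit, so u1 = True.
The clause (¬u3) is unit, so u3 = False.
The clause (u6) is unit, so u6 = True.
The clause (u0) is unit, so u0 = True.
The clause (u4) is unit, so u4 = True.
But (¬u4) is also a unit clause — contradiction.
So every satisfying assignment has u5 = True.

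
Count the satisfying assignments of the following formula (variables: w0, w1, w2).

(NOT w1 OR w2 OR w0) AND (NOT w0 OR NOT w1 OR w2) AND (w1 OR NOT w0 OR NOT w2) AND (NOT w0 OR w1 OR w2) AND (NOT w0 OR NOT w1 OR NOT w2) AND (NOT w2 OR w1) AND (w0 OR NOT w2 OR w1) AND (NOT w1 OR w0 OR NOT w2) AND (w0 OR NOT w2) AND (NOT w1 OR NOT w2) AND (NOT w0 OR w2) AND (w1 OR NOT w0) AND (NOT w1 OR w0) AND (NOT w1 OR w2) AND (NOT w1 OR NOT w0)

1

There are 2^3 = 8 truth assignments over (w0, w1, w2).
Check each against the 15 clauses (columns in the order w0, w1, w2):
  F F F  ✓ satisfies all
  F F T  ✗ fails (NOT w2 OR w1)
  F T F  ✗ fails (NOT w1 OR w2 OR w0)
  F T T  ✗ fails (NOT w1 OR w0 OR NOT w2)
  T F F  ✗ fails (NOT w0 OR w1 OR w2)
  T F T  ✗ fails (w1 OR NOT w0 OR NOT w2)
  T T F  ✗ fails (NOT w0 OR NOT w1 OR w2)
  T T T  ✗ fails (NOT w0 OR NOT w1 OR NOT w2)
1 of the 8 rows is a model.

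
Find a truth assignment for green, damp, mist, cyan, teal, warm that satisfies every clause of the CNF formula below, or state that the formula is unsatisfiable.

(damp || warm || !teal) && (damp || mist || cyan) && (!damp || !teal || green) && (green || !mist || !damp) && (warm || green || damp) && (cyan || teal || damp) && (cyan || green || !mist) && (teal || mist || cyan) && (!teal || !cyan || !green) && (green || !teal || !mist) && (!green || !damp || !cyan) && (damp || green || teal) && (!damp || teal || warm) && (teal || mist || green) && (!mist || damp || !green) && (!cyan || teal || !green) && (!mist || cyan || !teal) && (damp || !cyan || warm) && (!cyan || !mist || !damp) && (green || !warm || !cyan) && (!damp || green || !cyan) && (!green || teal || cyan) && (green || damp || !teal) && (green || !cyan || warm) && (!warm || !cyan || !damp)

Branch on damp: set damp = true.
Branch on teal: set teal = true.
(green) alone gives green = true.
(!cyan) alone gives cyan = false.
(!mist) alone gives mist = false.
All clauses hold; warm can take either value.

green=true,  damp=true,  mist=false,  cyan=false,  teal=true,  warm=true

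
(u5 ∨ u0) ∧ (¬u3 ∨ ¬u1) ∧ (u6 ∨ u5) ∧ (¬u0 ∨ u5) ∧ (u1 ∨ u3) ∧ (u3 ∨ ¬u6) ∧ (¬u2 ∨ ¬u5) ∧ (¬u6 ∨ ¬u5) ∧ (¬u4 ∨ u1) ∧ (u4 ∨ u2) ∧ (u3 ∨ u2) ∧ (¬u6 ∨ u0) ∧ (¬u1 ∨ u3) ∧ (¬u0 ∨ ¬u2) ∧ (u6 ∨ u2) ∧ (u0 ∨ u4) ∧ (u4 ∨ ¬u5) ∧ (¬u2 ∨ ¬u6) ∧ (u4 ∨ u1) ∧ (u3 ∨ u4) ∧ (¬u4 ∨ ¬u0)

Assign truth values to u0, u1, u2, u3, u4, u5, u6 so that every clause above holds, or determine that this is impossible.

UNSATISFIABLE

Case u5 = True:
Unit clause (¬u2) forces u2 = False.
Unit clause (¬u6) forces u6 = False.
But (u6) is also a unit clause — contradiction.
That branch fails; take u5 = False instead.
Unit clause (u0) forces u0 = True.
But (¬u0) is also a unit clause — contradiction.
Either choice for u5 ends in contradiction.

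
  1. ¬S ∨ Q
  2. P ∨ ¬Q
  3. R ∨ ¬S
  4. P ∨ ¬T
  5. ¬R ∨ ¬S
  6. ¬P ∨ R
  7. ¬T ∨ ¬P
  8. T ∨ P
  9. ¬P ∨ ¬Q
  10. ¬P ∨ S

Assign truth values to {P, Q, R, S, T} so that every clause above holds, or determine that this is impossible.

Branch on S: set S = False.
(¬P) alone gives P = False.
(¬Q) alone gives Q = False.
(¬T) alone gives T = False.
That conflicts with the unit clause (T).
So S must be the other value — set S = True.
(Q) alone gives Q = True.
(P) alone gives P = True.
That conflicts with the unit clause (¬P).
Neither S = True nor S = False works.

UNSATISFIABLE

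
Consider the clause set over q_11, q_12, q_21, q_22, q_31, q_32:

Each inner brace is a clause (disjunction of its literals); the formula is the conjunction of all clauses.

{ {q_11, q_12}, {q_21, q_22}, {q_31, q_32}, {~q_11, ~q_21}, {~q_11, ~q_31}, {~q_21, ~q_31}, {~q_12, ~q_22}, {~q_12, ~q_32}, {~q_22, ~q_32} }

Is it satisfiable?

Branch on q_11: set q_11 = 1.
From the singleton clause (~q_21), q_21 = 0.
From the singleton clause (q_22), q_22 = 1.
From the singleton clause (~q_31), q_31 = 0.
From the singleton clause (q_32), q_32 = 1.
Now (~q_32) is unsatisfied and unit — conflict.
So q_11 must be the other value — set q_11 = 0.
From the singleton clause (q_12), q_12 = 1.
From the singleton clause (~q_22), q_22 = 0.
From the singleton clause (q_21), q_21 = 1.
From the singleton clause (~q_31), q_31 = 0.
From the singleton clause (q_32), q_32 = 1.
Now (~q_32) is unsatisfied and unit — conflict.
Neither q_11 = 1 nor q_11 = 0 works.
No assignment satisfies every clause.

No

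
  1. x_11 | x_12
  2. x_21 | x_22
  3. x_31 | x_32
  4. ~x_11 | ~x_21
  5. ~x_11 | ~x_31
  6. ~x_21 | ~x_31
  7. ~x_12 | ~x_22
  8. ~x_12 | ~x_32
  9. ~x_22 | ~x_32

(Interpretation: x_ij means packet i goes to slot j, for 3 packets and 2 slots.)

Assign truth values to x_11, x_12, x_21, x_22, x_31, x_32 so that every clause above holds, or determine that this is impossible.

UNSATISFIABLE

Try x_11 = 1.
Unit clause (~x_21) forces x_21 = 0.
Unit clause (x_22) forces x_22 = 1.
Unit clause (~x_31) forces x_31 = 0.
Unit clause (x_32) forces x_32 = 1.
But (~x_32) is also a unit clause — contradiction.
Undo x_11 and try x_11 = 0.
Unit clause (x_12) forces x_12 = 1.
Unit clause (~x_22) forces x_22 = 0.
Unit clause (x_21) forces x_21 = 1.
Unit clause (~x_31) forces x_31 = 0.
Unit clause (x_32) forces x_32 = 1.
But (~x_32) is also a unit clause — contradiction.
Either choice for x_11 ends in contradiction.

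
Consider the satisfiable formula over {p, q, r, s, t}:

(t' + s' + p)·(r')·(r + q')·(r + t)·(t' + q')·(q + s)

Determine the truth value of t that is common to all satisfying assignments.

True

Suppose t = 0.
From the singleton clause (r'), r = 0.
Now (r) is unsatisfied and unit — conflict.
So every satisfying assignment has t = True.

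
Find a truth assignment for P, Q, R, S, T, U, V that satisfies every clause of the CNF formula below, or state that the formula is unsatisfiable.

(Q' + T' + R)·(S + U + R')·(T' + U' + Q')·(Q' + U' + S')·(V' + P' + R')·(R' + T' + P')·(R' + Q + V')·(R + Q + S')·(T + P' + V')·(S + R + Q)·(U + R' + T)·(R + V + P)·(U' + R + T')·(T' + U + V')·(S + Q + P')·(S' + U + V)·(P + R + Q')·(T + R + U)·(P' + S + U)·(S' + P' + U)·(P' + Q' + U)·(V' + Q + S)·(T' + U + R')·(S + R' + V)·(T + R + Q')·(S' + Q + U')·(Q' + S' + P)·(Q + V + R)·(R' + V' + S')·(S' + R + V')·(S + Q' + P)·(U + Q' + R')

Case Q = 0:
Case R = 0:
(S') alone gives S = 0.
That conflicts with the unit clause (S).
Undo R and try R = 1.
(V') alone gives V = 0.
(S) alone gives S = 1.
(U) alone gives U = 1.
That conflicts with the unit clause (U').
Either choice for R ends in contradiction.
Undo Q and try Q = 1.
Case T = 0:
(R) alone gives R = 1.
(U) alone gives U = 1.
(S') alone gives S = 0.
(V) alone gives V = 1.
(P') alone gives P = 0.
That conflicts with the unit clause (P).
Undo T and try T = 1.
(R) alone gives R = 1.
(U') alone gives U = 0.
That conflicts with the unit clause (U).
Either choice for T ends in contradiction.
Either choice for Q ends in contradiction.

UNSATISFIABLE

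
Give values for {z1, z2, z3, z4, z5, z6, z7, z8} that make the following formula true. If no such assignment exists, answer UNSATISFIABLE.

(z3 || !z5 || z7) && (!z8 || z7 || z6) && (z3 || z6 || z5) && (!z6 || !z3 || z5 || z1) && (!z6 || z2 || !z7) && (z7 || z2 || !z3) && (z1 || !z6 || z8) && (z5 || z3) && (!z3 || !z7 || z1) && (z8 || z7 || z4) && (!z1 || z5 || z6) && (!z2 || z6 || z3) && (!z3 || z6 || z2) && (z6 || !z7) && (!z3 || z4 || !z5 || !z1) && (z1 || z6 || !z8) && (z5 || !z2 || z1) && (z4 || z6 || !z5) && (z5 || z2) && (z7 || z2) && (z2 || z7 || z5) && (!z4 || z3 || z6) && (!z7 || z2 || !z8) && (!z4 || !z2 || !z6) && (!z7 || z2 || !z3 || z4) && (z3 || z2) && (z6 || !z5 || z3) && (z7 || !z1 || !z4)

Case z5 = false:
Unit clause (z3) forces z3 = true.
Unit clause (z2) forces z2 = true.
Unit clause (z1) forces z1 = true.
Unit clause (z6) forces z6 = true.
Unit clause (!z4) forces z4 = false.
Case z8 = false:
Unit clause (z7) forces z7 = true.
All clauses are satisfied.

z1=true; z2=true; z3=true; z4=false; z5=false; z6=true; z7=true; z8=false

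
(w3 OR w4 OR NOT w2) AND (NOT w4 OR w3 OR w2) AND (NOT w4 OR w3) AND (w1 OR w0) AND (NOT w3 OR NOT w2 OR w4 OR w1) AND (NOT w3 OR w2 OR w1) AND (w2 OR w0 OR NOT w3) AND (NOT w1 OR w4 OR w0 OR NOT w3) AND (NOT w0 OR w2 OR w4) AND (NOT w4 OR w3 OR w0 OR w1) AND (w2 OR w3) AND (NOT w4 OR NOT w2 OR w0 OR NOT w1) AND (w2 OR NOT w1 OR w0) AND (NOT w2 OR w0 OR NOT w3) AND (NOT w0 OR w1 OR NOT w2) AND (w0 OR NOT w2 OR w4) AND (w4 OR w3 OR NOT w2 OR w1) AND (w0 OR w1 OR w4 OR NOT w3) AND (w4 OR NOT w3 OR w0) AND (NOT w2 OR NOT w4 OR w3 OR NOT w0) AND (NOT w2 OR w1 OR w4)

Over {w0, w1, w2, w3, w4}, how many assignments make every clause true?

There are 2^5 = 32 truth assignments over (w0, w1, w2, w3, w4).
Split on w3. With w3 = true, the clauses containing w3 are satisfied and NOT w3 drops from the rest; 3 of the 2^4 = 16 assignments to the other variables satisfy what remains.
With w3 = false, by the same count on the reduced clause set, 0 assignments work.
Total: 3 + 0 = 3.

3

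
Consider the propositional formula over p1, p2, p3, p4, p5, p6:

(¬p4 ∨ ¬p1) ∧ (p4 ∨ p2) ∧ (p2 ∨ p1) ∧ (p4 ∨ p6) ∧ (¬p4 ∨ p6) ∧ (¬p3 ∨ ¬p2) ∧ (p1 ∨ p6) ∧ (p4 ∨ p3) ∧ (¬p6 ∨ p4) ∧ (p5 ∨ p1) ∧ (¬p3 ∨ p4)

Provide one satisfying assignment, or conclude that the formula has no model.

p1=False; p2=True; p3=False; p4=True; p5=True; p6=True

Try p4 = True.
From the singleton clause (¬p1), p1 = False.
From the singleton clause (p2), p2 = True.
From the singleton clause (p6), p6 = True.
From the singleton clause (¬p3), p3 = False.
From the singleton clause (p5), p5 = True.
This assignment satisfies each clause.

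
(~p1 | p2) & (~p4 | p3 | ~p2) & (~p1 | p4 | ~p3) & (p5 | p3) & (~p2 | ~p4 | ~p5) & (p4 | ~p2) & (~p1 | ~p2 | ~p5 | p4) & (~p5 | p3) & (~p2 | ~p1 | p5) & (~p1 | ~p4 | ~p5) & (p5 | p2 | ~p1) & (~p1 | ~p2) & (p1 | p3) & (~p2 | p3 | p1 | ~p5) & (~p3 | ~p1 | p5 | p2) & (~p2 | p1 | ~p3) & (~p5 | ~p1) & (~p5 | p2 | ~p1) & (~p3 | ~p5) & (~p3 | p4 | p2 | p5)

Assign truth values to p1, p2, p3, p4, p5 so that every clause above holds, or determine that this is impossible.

p1: 0, p2: 0, p3: 1, p4: 1, p5: 0

Branch on p1: set p1 = 0.
From the singleton clause (p3), p3 = 1.
From the singleton clause (~p2), p2 = 0.
From the singleton clause (~p5), p5 = 0.
From the singleton clause (p4), p4 = 1.
All clauses are satisfied.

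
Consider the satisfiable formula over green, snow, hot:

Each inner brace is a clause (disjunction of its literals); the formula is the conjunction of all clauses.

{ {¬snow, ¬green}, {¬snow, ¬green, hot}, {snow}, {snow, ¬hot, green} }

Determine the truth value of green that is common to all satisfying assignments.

Suppose green = True.
From the singleton clause (¬snow), snow = False.
That conflicts with the unit clause (snow).
So every satisfying assignment has green = False.

False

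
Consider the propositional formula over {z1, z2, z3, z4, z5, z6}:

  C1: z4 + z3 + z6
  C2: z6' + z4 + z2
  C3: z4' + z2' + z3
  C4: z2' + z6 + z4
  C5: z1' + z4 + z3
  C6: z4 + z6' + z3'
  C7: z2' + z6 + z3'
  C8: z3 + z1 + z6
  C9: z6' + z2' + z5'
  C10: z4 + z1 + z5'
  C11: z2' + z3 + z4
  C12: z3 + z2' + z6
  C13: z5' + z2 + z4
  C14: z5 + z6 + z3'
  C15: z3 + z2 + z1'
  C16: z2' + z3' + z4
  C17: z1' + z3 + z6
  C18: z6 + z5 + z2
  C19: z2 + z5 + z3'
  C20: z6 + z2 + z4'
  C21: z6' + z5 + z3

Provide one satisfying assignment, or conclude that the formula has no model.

z1=0; z2=1; z3=1; z4=1; z5=0; z6=1

Branch on z4: set z4 = 1.
Branch on z2: set z2 = 1.
The clause (z3) is unit, so z3 = 1.
The clause (z6) is unit, so z6 = 1.
The clause (z5') is unit, so z5 = 0.
No clause remains; z1 is free.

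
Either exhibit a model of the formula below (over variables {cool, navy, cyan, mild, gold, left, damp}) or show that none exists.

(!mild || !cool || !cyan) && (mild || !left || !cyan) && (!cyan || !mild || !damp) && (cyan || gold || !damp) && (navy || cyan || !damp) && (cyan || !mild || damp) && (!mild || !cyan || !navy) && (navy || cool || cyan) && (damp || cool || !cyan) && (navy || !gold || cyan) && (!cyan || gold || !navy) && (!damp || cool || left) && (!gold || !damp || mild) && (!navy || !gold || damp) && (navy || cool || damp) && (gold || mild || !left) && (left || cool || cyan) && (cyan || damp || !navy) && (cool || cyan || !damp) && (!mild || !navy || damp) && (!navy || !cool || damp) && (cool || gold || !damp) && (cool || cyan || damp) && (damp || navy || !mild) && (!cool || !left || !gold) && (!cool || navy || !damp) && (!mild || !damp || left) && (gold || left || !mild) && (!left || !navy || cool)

Suppose mild = false.
Suppose left = false.
Suppose damp = false.
Suppose cool = true.
From the singleton clause (!navy), navy = false.
Suppose gold = false.
No clause remains; cyan is free.

cool ↦ true,  navy ↦ false,  cyan ↦ true,  mild ↦ false,  gold ↦ false,  left ↦ false,  damp ↦ false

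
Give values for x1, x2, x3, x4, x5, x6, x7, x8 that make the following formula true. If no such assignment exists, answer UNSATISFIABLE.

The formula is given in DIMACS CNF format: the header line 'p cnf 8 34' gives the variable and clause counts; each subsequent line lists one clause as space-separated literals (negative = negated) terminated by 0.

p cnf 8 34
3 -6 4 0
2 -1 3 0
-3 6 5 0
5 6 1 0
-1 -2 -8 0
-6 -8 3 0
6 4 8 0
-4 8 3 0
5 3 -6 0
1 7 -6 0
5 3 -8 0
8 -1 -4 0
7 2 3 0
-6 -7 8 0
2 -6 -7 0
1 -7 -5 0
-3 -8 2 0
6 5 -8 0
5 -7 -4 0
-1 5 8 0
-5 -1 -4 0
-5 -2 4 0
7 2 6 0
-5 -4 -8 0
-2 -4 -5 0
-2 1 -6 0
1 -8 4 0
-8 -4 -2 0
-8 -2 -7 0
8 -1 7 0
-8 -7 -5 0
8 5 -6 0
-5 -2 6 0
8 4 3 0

UNSATISFIABLE

Try x3 = True.
Try x6 = True.
Try x1 = True.
Try x2 = False.
Unit clause (¬x7) forces x7 = False.
Unit clause (¬x8) forces x8 = False.
Now (x8) is unsatisfied and unit — conflict.
So x2 must be the other value — set x2 = True.
Unit clause (¬x8) forces x8 = False.
Unit clause (¬x4) forces x4 = False.
Unit clause (¬x7) forces x7 = False.
Now (x7) is unsatisfied and unit — conflict.
Both values of x2 lead to a conflict.
So x1 must be the other value — set x1 = False.
Unit clause (x7) forces x7 = True.
Unit clause (x8) forces x8 = True.
Unit clause (x2) forces x2 = True.
Now (¬x2) is unsatisfied and unit — conflict.
Both values of x1 lead to a conflict.
So x6 must be the other value — set x6 = False.
Unit clause (x5) forces x5 = True.
Unit clause (¬x2) forces x2 = False.
Unit clause (¬x8) forces x8 = False.
Unit clause (x4) forces x4 = True.
Unit clause (¬x1) forces x1 = False.
Unit clause (¬x7) forces x7 = False.
Now (x7) is unsatisfied and unit — conflict.
Both values of x6 lead to a conflict.
So x3 must be the other value — set x3 = False.
Try x6 = False.
Try x2 = True.
Unit clause (¬x5) forces x5 = False.
Unit clause (x1) forces x1 = True.
Unit clause (¬x8) forces x8 = False.
Now (x8) is unsatisfied and unit — conflict.
So x2 must be the other value — set x2 = False.
Unit clause (¬x1) forces x1 = False.
Unit clause (x5) forces x5 = True.
Unit clause (x7) forces x7 = True.
Now (¬x7) is unsatisfied and unit — conflict.
Both values of x2 lead to a conflict.
So x6 must be the other value — set x6 = True.
Unit clause (x4) forces x4 = True.
Unit clause (¬x8) forces x8 = False.
Now (x8) is unsatisfied and unit — conflict.
Both values of x6 lead to a conflict.
Both values of x3 lead to a conflict.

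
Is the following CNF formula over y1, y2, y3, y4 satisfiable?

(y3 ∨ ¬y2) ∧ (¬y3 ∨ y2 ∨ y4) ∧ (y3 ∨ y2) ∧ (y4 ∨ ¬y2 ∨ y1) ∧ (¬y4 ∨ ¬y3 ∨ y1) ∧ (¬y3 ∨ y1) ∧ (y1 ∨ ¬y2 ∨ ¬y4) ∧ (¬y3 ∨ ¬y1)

Unsatisfiable

Suppose y3 = True.
(y1) alone gives y1 = True.
But (¬y1) is also a unit clause — contradiction.
Backtrack on y3: now try y3 = False.
(¬y2) alone gives y2 = False.
But (y2) is also a unit clause — contradiction.
Either choice for y3 ends in contradiction.
No assignment satisfies every clause.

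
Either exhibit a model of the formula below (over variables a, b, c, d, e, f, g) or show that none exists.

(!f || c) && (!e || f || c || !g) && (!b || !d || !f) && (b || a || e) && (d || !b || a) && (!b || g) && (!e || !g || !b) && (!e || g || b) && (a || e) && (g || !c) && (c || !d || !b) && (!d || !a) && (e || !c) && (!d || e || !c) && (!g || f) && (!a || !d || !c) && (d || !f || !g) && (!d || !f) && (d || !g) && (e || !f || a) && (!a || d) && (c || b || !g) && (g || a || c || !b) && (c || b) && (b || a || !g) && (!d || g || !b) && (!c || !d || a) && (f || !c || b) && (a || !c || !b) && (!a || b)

UNSATISFIABLE

Suppose f = false.
The clause (!g) is unit, so g = false.
The clause (!b) is unit, so b = false.
The clause (!e) is unit, so e = false.
The clause (a) is unit, so a = true.
But (!a) is also a unit clause — contradiction.
That branch fails; take f = true instead.
The clause (c) is unit, so c = true.
The clause (g) is unit, so g = true.
The clause (e) is unit, so e = true.
The clause (!b) is unit, so b = false.
The clause (d) is unit, so d = true.
But (!d) is also a unit clause — contradiction.
Either choice for f ends in contradiction.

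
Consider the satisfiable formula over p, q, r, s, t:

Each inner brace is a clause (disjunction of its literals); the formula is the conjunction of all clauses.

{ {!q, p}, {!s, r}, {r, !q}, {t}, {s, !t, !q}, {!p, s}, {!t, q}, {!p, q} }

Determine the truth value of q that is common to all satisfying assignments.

True

Suppose q = false.
(t) alone gives t = true.
But (!t) is also a unit clause — contradiction.
So every satisfying assignment has q = True.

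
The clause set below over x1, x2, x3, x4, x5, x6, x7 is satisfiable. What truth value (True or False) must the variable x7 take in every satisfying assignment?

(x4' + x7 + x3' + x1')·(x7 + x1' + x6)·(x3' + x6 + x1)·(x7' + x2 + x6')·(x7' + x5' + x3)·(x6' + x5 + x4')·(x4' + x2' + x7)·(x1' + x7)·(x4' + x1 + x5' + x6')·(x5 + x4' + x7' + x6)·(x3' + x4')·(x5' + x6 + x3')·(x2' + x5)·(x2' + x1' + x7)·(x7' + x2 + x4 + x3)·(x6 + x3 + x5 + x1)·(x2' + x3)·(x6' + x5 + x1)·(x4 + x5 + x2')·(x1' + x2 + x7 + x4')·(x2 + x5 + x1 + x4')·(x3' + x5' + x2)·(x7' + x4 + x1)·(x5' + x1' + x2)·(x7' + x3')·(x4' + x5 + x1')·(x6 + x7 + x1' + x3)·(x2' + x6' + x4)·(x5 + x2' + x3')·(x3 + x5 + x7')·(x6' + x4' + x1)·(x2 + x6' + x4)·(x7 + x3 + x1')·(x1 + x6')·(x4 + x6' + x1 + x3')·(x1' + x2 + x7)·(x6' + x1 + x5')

Suppose x7 = 1.
From the singleton clause (x3'), x3 = 0.
From the singleton clause (x5'), x5 = 0.
Now (x5) is unsatisfied and unit — conflict.
So every satisfying assignment has x7 = False.

False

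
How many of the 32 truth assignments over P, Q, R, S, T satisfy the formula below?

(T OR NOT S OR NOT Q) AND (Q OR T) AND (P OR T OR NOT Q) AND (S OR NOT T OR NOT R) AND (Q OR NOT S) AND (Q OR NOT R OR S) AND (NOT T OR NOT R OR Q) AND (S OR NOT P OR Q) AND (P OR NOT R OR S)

9

There are 2^5 = 32 truth assignments over (P, Q, R, S, T).
Split on S. With S = true, the clauses containing S are satisfied and NOT S drops from the rest; 4 of the 2^4 = 16 assignments to the other variables satisfy what remains.
With S = false, by the same count on the reduced clause set, 5 assignments work.
Total: 4 + 5 = 9.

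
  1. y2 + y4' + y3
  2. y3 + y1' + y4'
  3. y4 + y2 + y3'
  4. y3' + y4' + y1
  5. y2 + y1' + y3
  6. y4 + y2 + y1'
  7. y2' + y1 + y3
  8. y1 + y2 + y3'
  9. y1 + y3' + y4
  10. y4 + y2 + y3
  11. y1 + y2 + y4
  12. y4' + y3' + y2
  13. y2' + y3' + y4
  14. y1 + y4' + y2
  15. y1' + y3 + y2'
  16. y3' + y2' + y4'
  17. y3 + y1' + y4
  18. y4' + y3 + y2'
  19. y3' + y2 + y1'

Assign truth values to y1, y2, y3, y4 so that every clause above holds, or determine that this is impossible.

UNSATISFIABLE

Case y2 = 1:
Case y1 = 1:
From the singleton clause (y3), y3 = 1.
From the singleton clause (y4), y4 = 1.
But (y4') is also a unit clause — contradiction.
Undo y1 and try y1 = 0.
From the singleton clause (y3), y3 = 1.
From the singleton clause (y4'), y4 = 0.
But (y4) is also a unit clause — contradiction.
Neither y1 = 1 nor y1 = 0 works.
Undo y2 and try y2 = 0.
Case y4 = 0:
From the singleton clause (y3'), y3 = 0.
But (y3) is also a unit clause — contradiction.
Undo y4 and try y4 = 1.
From the singleton clause (y3), y3 = 1.
But (y3') is also a unit clause — contradiction.
Neither y4 = 1 nor y4 = 0 works.
Neither y2 = 1 nor y2 = 0 works.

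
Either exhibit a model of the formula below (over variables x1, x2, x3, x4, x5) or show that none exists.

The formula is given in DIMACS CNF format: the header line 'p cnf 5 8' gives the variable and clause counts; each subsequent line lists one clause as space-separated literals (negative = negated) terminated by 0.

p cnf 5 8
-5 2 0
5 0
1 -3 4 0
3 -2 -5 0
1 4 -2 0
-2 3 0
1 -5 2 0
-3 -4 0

x1=True, x2=True, x3=True, x4=False, x5=True

(x5) alone gives x5 = True.
(x2) alone gives x2 = True.
(x3) alone gives x3 = True.
(¬x4) alone gives x4 = False.
(x1) alone gives x1 = True.
Every clause now holds.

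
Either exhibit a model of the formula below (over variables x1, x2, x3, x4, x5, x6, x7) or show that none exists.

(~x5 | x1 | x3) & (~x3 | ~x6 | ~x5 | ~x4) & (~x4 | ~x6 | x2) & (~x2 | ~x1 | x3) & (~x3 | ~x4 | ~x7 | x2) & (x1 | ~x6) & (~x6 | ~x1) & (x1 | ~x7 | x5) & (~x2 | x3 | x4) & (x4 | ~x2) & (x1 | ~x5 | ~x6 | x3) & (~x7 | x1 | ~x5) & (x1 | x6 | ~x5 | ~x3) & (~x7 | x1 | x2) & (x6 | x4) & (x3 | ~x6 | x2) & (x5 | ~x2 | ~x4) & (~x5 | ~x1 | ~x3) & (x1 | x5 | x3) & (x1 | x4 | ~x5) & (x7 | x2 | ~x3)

Branch on x1: set x1 = 1.
(~x6) alone gives x6 = 0.
(x4) alone gives x4 = 1.
Branch on x2: set x2 = 0.
Branch on x3: set x3 = 0.
No clause remains; x5, x7 are free.

x1=1; x2=0; x3=0; x4=1; x5=1; x6=0; x7=1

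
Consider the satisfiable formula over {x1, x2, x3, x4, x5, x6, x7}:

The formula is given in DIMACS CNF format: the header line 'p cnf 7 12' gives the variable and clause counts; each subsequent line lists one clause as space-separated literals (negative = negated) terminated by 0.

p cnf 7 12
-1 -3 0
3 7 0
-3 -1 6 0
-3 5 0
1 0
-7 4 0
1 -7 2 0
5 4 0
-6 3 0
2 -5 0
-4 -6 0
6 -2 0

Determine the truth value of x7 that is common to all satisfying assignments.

Suppose x7 = False.
The clause (x3) is unit, so x3 = True.
The clause (¬x1) is unit, so x1 = False.
That conflicts with the unit clause (x1).
So every satisfying assignment has x7 = True.

True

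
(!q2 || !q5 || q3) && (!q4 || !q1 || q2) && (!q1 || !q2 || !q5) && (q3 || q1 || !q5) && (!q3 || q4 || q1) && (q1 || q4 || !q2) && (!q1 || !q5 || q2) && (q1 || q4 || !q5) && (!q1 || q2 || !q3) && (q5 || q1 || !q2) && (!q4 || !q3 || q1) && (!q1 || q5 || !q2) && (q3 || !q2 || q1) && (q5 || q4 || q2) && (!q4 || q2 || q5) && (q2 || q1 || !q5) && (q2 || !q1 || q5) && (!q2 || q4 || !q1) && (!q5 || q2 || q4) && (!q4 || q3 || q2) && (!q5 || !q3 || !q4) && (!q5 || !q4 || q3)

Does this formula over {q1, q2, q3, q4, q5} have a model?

Try q2 = false.
Try q4 = false.
Unit clause (q5) forces q5 = true.
But (!q5) is also a unit clause — contradiction.
Undo q4 and try q4 = true.
Unit clause (!q1) forces q1 = false.
Unit clause (!q3) forces q3 = false.
But (q3) is also a unit clause — contradiction.
Either choice for q4 ends in contradiction.
Undo q2 and try q2 = true.
Try q5 = false.
Unit clause (q1) forces q1 = true.
But (!q1) is also a unit clause — contradiction.
Undo q5 and try q5 = true.
Unit clause (q3) forces q3 = true.
Unit clause (!q1) forces q1 = false.
Unit clause (q4) forces q4 = true.
But (!q4) is also a unit clause — contradiction.
Either choice for q5 ends in contradiction.
Either choice for q2 ends in contradiction.
No assignment satisfies every clause.

Unsatisfiable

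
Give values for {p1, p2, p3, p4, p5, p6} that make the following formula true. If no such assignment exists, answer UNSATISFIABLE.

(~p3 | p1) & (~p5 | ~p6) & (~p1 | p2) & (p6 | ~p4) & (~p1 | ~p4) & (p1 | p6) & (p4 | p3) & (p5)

(p5) alone gives p5 = 1.
(~p6) alone gives p6 = 0.
(~p4) alone gives p4 = 0.
(p1) alone gives p1 = 1.
(p2) alone gives p2 = 1.
(p3) alone gives p3 = 1.
This assignment satisfies each clause.

p1=1; p2=1; p3=1; p4=0; p5=1; p6=0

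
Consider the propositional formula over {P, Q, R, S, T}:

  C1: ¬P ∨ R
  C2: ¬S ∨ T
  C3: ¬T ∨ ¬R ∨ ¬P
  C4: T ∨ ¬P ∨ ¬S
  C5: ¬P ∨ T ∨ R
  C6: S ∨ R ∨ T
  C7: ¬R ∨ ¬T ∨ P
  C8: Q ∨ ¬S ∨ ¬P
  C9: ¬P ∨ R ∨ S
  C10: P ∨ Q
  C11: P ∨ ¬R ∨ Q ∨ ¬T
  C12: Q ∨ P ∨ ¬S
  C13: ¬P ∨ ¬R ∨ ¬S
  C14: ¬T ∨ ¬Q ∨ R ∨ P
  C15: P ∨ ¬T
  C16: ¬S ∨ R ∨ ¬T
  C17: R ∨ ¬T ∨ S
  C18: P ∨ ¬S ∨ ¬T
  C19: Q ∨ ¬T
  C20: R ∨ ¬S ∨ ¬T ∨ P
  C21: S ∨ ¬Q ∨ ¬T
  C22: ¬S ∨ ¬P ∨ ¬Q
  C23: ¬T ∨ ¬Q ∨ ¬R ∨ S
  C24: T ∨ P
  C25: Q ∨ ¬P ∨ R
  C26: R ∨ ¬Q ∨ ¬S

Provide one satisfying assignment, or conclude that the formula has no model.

Try P = True.
(R) alone gives R = True.
(¬T) alone gives T = False.
(¬S) alone gives S = False.
All clauses hold; Q can take either value.

P=True,  Q=False,  R=True,  S=False,  T=False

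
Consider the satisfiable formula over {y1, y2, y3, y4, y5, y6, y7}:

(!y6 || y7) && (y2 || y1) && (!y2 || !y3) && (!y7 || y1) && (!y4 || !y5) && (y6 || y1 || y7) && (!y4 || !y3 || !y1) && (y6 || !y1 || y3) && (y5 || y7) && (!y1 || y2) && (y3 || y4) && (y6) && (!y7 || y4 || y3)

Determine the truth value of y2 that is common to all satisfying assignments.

Suppose y2 = false.
Unit clause (y1) forces y1 = true.
Now (!y1) is unsatisfied and unit — conflict.
So every satisfying assignment has y2 = True.

True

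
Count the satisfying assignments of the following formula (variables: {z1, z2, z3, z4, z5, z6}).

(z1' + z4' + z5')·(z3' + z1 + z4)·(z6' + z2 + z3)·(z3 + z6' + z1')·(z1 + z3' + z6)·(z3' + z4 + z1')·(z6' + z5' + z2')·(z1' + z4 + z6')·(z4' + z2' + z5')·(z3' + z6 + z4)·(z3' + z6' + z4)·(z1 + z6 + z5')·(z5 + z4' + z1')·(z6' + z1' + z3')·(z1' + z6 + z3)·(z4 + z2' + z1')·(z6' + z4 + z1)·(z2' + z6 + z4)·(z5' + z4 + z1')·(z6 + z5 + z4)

6

There are 2^6 = 64 truth assignments over (z1, z2, z3, z4, z5, z6).
Split on z1. With z1 = 1, the clauses containing z1 are satisfied and z1' drops from the rest; 0 of the 2^5 = 32 assignments to the other variables satisfy what remains.
With z1 = 0, by the same count on the reduced clause set, 6 assignments work.
(One model: z1=F, z2=F, z3=F, z4=T, z5=F, z6=F.)
Total: 0 + 6 = 6.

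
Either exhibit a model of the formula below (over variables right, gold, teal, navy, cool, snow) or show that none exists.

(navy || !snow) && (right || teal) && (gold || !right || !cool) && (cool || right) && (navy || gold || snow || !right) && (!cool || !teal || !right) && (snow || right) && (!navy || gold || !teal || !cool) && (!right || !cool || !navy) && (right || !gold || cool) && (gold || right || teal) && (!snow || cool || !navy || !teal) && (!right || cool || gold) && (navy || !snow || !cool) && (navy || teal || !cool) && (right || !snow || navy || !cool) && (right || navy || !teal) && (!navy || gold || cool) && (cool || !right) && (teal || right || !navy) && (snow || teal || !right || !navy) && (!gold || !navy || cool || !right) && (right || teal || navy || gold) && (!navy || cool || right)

right=false, gold=true, teal=true, navy=true, cool=true, snow=true

Branch on navy: set navy = true.
Branch on right: set right = false.
The clause (teal) is unit, so teal = true.
The clause (cool) is unit, so cool = true.
The clause (snow) is unit, so snow = true.
The clause (gold) is unit, so gold = true.
Every clause now holds.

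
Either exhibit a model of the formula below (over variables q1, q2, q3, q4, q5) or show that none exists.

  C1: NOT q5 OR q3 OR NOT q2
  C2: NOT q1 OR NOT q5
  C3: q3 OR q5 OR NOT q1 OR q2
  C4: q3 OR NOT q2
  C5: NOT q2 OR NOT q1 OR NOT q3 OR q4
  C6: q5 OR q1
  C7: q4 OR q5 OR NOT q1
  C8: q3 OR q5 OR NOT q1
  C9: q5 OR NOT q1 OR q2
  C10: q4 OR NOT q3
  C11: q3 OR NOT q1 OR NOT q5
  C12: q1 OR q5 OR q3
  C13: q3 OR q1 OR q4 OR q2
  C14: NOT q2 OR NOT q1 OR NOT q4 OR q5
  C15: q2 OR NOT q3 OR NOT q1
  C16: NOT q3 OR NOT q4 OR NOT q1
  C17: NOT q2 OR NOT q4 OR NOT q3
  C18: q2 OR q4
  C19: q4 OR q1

q1=false; q2=false; q3=false; q4=true; q5=true

Suppose q1 = false.
The clause (q5) is unit, so q5 = true.
The clause (q4) is unit, so q4 = true.
Suppose q3 = false.
The clause (NOT q2) is unit, so q2 = false.
All clauses are satisfied.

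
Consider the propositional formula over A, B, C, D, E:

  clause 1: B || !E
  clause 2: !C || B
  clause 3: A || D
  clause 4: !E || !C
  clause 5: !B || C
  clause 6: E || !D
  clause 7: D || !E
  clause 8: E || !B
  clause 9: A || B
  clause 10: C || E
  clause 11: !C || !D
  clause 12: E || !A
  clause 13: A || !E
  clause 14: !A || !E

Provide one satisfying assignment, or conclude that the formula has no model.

Suppose B = true.
(C) alone gives C = true.
(!E) alone gives E = false.
That conflicts with the unit clause (E).
Undo B and try B = false.
(!E) alone gives E = false.
(!C) alone gives C = false.
That conflicts with the unit clause (C).
Neither B = true nor B = false works.

UNSATISFIABLE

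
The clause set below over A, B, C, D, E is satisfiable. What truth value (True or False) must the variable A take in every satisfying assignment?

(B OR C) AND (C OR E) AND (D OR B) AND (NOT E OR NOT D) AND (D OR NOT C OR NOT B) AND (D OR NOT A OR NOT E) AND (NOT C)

Suppose A = true.
(NOT C) alone gives C = false.
(B) alone gives B = true.
(E) alone gives E = true.
(NOT D) alone gives D = false.
But (D) is also a unit clause — contradiction.
So every satisfying assignment has A = False.

False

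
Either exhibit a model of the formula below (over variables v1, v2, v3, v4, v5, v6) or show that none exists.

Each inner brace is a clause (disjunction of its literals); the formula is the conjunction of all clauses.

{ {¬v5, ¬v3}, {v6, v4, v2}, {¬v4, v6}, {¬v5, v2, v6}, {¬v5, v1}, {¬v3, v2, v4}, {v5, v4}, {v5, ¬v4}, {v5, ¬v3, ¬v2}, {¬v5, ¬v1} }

UNSATISFIABLE

Branch on v5: set v5 = False.
From the singleton clause (v4), v4 = True.
But (¬v4) is also a unit clause — contradiction.
That branch fails; take v5 = True instead.
From the singleton clause (¬v3), v3 = False.
From the singleton clause (v1), v1 = True.
But (¬v1) is also a unit clause — contradiction.
Either choice for v5 ends in contradiction.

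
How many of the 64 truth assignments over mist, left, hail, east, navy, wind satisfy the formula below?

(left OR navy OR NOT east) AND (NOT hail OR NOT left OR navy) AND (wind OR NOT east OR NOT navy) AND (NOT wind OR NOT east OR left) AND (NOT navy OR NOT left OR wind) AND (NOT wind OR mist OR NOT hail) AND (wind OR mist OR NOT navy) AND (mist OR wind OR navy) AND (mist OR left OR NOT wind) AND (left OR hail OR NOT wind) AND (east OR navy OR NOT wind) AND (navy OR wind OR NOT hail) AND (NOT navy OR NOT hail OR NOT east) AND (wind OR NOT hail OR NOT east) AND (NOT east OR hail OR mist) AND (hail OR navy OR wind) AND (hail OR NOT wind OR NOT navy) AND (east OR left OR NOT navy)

There are 2^6 = 64 truth assignments over (mist, left, hail, east, navy, wind).
Split on navy. With navy = true, the clauses containing navy are satisfied and NOT navy drops from the rest; 1 of the 2^5 = 32 assignments to the other variables satisfy what remains.
With navy = false, by the same count on the reduced clause set, 1 assignment works.
(One model: mist=T, left=T, hail=F, east=T, navy=F, wind=T.)
Total: 1 + 1 = 2.

2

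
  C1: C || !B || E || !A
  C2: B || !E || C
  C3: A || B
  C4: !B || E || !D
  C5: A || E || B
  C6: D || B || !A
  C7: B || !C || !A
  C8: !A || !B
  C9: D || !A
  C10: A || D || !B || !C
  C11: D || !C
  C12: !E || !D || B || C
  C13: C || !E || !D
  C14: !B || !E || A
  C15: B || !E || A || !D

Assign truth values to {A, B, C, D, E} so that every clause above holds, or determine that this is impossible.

Case A = false:
The clause (B) is unit, so B = true.
The clause (!E) is unit, so E = false.
The clause (!D) is unit, so D = false.
The clause (!C) is unit, so C = false.
All clauses are satisfied.

A=false, B=true, C=false, D=false, E=false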